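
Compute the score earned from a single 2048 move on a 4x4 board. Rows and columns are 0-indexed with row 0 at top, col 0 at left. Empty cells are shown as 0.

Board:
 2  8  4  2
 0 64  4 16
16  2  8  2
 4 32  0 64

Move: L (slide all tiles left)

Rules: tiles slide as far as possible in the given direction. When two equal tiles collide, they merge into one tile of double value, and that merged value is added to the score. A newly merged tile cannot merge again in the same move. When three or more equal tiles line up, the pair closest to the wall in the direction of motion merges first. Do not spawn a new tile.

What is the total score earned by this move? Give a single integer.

Answer: 0

Derivation:
Slide left:
row 0: [2, 8, 4, 2] -> [2, 8, 4, 2]  score +0 (running 0)
row 1: [0, 64, 4, 16] -> [64, 4, 16, 0]  score +0 (running 0)
row 2: [16, 2, 8, 2] -> [16, 2, 8, 2]  score +0 (running 0)
row 3: [4, 32, 0, 64] -> [4, 32, 64, 0]  score +0 (running 0)
Board after move:
 2  8  4  2
64  4 16  0
16  2  8  2
 4 32 64  0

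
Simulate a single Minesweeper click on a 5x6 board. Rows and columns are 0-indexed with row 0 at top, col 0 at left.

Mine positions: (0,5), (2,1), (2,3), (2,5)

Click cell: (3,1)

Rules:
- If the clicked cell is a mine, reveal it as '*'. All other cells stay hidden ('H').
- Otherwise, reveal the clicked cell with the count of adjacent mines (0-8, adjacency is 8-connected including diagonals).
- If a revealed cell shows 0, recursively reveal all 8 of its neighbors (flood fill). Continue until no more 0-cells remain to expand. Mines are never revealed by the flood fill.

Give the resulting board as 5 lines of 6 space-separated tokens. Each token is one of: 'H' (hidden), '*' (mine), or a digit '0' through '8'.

H H H H H H
H H H H H H
H H H H H H
H 1 H H H H
H H H H H H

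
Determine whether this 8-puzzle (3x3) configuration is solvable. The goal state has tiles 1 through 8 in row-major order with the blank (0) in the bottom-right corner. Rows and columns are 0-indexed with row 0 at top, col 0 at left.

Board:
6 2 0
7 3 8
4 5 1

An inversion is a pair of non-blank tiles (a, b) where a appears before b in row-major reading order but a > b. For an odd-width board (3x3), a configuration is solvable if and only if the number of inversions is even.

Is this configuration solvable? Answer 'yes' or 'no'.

Inversions (pairs i<j in row-major order where tile[i] > tile[j] > 0): 16
16 is even, so the puzzle is solvable.

Answer: yes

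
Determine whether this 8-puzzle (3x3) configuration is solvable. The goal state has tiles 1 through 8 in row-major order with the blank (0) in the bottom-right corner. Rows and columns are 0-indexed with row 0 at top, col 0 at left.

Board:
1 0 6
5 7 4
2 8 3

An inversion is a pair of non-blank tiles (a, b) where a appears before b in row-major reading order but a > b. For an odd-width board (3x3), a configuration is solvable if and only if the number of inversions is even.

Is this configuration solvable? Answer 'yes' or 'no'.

Answer: no

Derivation:
Inversions (pairs i<j in row-major order where tile[i] > tile[j] > 0): 13
13 is odd, so the puzzle is not solvable.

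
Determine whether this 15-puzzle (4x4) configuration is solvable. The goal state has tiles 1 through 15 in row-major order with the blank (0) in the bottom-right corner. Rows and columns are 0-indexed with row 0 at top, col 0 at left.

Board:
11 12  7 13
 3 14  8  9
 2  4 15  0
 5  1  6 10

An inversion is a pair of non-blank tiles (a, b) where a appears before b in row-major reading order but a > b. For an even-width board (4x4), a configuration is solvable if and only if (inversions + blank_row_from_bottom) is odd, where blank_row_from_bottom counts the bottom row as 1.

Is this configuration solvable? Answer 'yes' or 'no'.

Inversions: 62
Blank is in row 2 (0-indexed from top), which is row 2 counting from the bottom (bottom = 1).
62 + 2 = 64, which is even, so the puzzle is not solvable.

Answer: no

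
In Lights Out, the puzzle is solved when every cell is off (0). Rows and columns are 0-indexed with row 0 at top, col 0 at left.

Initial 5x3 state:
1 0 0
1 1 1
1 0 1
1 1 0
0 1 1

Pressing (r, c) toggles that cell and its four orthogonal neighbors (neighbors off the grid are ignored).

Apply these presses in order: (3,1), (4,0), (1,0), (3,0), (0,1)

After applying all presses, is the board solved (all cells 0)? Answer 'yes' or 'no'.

After press 1 at (3,1):
1 0 0
1 1 1
1 1 1
0 0 1
0 0 1

After press 2 at (4,0):
1 0 0
1 1 1
1 1 1
1 0 1
1 1 1

After press 3 at (1,0):
0 0 0
0 0 1
0 1 1
1 0 1
1 1 1

After press 4 at (3,0):
0 0 0
0 0 1
1 1 1
0 1 1
0 1 1

After press 5 at (0,1):
1 1 1
0 1 1
1 1 1
0 1 1
0 1 1

Lights still on: 12

Answer: no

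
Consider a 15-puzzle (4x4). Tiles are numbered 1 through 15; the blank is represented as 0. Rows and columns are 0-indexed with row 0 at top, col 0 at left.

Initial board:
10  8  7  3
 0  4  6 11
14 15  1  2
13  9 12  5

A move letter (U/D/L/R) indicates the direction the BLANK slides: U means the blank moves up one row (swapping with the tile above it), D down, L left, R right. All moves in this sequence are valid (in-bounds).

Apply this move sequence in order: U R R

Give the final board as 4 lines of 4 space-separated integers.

Answer:  8  7  0  3
10  4  6 11
14 15  1  2
13  9 12  5

Derivation:
After move 1 (U):
 0  8  7  3
10  4  6 11
14 15  1  2
13  9 12  5

After move 2 (R):
 8  0  7  3
10  4  6 11
14 15  1  2
13  9 12  5

After move 3 (R):
 8  7  0  3
10  4  6 11
14 15  1  2
13  9 12  5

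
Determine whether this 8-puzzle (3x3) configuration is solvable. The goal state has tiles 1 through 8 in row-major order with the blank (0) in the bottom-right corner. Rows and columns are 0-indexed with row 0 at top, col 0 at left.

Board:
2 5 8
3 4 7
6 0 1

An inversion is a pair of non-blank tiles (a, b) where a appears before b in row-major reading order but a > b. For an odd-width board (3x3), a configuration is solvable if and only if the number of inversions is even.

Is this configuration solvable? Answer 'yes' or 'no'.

Answer: yes

Derivation:
Inversions (pairs i<j in row-major order where tile[i] > tile[j] > 0): 14
14 is even, so the puzzle is solvable.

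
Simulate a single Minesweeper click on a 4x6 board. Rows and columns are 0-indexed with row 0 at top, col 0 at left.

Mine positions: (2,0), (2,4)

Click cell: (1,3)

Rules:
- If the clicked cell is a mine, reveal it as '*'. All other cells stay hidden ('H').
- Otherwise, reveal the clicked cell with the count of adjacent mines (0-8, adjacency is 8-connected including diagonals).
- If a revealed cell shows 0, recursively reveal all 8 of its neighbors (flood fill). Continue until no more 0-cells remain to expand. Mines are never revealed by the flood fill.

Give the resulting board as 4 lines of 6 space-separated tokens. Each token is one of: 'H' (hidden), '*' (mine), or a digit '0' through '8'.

H H H H H H
H H H 1 H H
H H H H H H
H H H H H H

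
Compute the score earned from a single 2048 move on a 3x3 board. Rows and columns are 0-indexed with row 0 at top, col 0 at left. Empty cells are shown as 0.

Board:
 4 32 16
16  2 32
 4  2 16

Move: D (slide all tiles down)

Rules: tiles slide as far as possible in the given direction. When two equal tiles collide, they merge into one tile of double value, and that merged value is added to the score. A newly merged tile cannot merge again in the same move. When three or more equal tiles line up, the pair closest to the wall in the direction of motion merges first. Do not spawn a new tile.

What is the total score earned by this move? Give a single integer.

Answer: 4

Derivation:
Slide down:
col 0: [4, 16, 4] -> [4, 16, 4]  score +0 (running 0)
col 1: [32, 2, 2] -> [0, 32, 4]  score +4 (running 4)
col 2: [16, 32, 16] -> [16, 32, 16]  score +0 (running 4)
Board after move:
 4  0 16
16 32 32
 4  4 16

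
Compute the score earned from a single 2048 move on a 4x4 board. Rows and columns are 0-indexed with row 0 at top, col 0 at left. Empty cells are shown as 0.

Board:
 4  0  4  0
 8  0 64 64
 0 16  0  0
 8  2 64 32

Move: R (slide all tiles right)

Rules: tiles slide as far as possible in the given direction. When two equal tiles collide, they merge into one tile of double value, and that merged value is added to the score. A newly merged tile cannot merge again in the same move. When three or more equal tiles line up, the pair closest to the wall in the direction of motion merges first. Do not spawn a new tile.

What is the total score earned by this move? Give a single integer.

Slide right:
row 0: [4, 0, 4, 0] -> [0, 0, 0, 8]  score +8 (running 8)
row 1: [8, 0, 64, 64] -> [0, 0, 8, 128]  score +128 (running 136)
row 2: [0, 16, 0, 0] -> [0, 0, 0, 16]  score +0 (running 136)
row 3: [8, 2, 64, 32] -> [8, 2, 64, 32]  score +0 (running 136)
Board after move:
  0   0   0   8
  0   0   8 128
  0   0   0  16
  8   2  64  32

Answer: 136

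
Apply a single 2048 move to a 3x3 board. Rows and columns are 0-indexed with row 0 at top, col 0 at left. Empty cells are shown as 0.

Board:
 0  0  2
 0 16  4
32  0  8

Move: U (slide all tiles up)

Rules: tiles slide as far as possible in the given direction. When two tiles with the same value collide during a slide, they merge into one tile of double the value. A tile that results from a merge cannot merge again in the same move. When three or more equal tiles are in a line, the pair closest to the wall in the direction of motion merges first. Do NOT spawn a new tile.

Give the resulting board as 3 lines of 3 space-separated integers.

Answer: 32 16  2
 0  0  4
 0  0  8

Derivation:
Slide up:
col 0: [0, 0, 32] -> [32, 0, 0]
col 1: [0, 16, 0] -> [16, 0, 0]
col 2: [2, 4, 8] -> [2, 4, 8]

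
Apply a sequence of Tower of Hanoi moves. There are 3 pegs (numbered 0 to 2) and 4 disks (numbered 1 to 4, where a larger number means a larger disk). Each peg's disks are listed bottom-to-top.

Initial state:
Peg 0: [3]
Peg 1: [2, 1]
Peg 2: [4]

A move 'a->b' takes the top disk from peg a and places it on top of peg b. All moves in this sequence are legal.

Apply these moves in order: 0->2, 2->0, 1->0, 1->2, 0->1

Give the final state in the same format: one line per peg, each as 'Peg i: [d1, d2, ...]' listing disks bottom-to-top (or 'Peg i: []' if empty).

Answer: Peg 0: [3]
Peg 1: [1]
Peg 2: [4, 2]

Derivation:
After move 1 (0->2):
Peg 0: []
Peg 1: [2, 1]
Peg 2: [4, 3]

After move 2 (2->0):
Peg 0: [3]
Peg 1: [2, 1]
Peg 2: [4]

After move 3 (1->0):
Peg 0: [3, 1]
Peg 1: [2]
Peg 2: [4]

After move 4 (1->2):
Peg 0: [3, 1]
Peg 1: []
Peg 2: [4, 2]

After move 5 (0->1):
Peg 0: [3]
Peg 1: [1]
Peg 2: [4, 2]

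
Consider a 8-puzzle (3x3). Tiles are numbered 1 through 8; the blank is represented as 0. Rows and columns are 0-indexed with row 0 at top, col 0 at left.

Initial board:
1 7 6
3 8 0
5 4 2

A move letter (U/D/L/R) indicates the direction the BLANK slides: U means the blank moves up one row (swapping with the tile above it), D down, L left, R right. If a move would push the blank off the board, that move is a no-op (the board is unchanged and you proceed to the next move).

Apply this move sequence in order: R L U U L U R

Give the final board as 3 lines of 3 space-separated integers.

After move 1 (R):
1 7 6
3 8 0
5 4 2

After move 2 (L):
1 7 6
3 0 8
5 4 2

After move 3 (U):
1 0 6
3 7 8
5 4 2

After move 4 (U):
1 0 6
3 7 8
5 4 2

After move 5 (L):
0 1 6
3 7 8
5 4 2

After move 6 (U):
0 1 6
3 7 8
5 4 2

After move 7 (R):
1 0 6
3 7 8
5 4 2

Answer: 1 0 6
3 7 8
5 4 2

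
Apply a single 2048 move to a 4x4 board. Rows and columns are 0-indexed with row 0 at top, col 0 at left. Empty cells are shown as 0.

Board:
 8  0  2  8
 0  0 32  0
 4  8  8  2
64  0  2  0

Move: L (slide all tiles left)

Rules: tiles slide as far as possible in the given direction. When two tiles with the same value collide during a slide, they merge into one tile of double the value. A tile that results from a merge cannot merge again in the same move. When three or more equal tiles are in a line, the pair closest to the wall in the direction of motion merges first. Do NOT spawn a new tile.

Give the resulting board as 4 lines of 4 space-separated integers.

Answer:  8  2  8  0
32  0  0  0
 4 16  2  0
64  2  0  0

Derivation:
Slide left:
row 0: [8, 0, 2, 8] -> [8, 2, 8, 0]
row 1: [0, 0, 32, 0] -> [32, 0, 0, 0]
row 2: [4, 8, 8, 2] -> [4, 16, 2, 0]
row 3: [64, 0, 2, 0] -> [64, 2, 0, 0]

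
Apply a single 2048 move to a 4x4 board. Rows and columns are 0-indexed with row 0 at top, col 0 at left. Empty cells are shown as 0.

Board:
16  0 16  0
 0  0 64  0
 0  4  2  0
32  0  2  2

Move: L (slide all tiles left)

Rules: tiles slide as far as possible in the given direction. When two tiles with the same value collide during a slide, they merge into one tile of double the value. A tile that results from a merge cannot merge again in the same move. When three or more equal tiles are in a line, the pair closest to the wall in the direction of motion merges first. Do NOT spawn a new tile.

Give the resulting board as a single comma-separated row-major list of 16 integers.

Slide left:
row 0: [16, 0, 16, 0] -> [32, 0, 0, 0]
row 1: [0, 0, 64, 0] -> [64, 0, 0, 0]
row 2: [0, 4, 2, 0] -> [4, 2, 0, 0]
row 3: [32, 0, 2, 2] -> [32, 4, 0, 0]

Answer: 32, 0, 0, 0, 64, 0, 0, 0, 4, 2, 0, 0, 32, 4, 0, 0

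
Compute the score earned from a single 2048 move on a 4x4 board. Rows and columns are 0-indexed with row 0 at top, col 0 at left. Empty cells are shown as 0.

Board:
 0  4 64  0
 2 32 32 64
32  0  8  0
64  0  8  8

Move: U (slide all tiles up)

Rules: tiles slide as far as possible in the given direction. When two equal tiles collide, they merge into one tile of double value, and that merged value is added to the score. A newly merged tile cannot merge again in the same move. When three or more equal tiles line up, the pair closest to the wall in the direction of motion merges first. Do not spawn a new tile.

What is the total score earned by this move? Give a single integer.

Answer: 16

Derivation:
Slide up:
col 0: [0, 2, 32, 64] -> [2, 32, 64, 0]  score +0 (running 0)
col 1: [4, 32, 0, 0] -> [4, 32, 0, 0]  score +0 (running 0)
col 2: [64, 32, 8, 8] -> [64, 32, 16, 0]  score +16 (running 16)
col 3: [0, 64, 0, 8] -> [64, 8, 0, 0]  score +0 (running 16)
Board after move:
 2  4 64 64
32 32 32  8
64  0 16  0
 0  0  0  0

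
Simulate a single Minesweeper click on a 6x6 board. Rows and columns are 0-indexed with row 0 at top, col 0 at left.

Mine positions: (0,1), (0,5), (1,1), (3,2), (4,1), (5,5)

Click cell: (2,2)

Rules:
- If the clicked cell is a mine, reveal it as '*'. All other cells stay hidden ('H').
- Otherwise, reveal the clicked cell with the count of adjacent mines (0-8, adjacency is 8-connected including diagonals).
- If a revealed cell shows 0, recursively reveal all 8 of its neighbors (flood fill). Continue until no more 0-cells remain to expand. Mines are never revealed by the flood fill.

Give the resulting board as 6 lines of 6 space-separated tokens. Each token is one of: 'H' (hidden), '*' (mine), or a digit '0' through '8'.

H H H H H H
H H H H H H
H H 2 H H H
H H H H H H
H H H H H H
H H H H H H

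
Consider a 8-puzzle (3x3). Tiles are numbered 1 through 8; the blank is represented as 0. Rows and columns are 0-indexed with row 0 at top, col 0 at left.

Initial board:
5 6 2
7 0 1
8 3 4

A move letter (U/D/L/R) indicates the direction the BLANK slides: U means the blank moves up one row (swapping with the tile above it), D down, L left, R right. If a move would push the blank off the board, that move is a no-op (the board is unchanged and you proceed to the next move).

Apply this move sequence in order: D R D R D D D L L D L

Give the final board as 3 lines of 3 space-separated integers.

Answer: 5 6 2
7 3 1
0 8 4

Derivation:
After move 1 (D):
5 6 2
7 3 1
8 0 4

After move 2 (R):
5 6 2
7 3 1
8 4 0

After move 3 (D):
5 6 2
7 3 1
8 4 0

After move 4 (R):
5 6 2
7 3 1
8 4 0

After move 5 (D):
5 6 2
7 3 1
8 4 0

After move 6 (D):
5 6 2
7 3 1
8 4 0

After move 7 (D):
5 6 2
7 3 1
8 4 0

After move 8 (L):
5 6 2
7 3 1
8 0 4

After move 9 (L):
5 6 2
7 3 1
0 8 4

After move 10 (D):
5 6 2
7 3 1
0 8 4

After move 11 (L):
5 6 2
7 3 1
0 8 4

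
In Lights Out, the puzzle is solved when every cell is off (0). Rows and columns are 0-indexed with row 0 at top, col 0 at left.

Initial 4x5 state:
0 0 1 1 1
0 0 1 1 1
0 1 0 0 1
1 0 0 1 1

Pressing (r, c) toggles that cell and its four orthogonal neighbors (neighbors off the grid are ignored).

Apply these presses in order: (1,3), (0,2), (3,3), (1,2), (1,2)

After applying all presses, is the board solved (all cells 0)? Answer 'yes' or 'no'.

After press 1 at (1,3):
0 0 1 0 1
0 0 0 0 0
0 1 0 1 1
1 0 0 1 1

After press 2 at (0,2):
0 1 0 1 1
0 0 1 0 0
0 1 0 1 1
1 0 0 1 1

After press 3 at (3,3):
0 1 0 1 1
0 0 1 0 0
0 1 0 0 1
1 0 1 0 0

After press 4 at (1,2):
0 1 1 1 1
0 1 0 1 0
0 1 1 0 1
1 0 1 0 0

After press 5 at (1,2):
0 1 0 1 1
0 0 1 0 0
0 1 0 0 1
1 0 1 0 0

Lights still on: 8

Answer: no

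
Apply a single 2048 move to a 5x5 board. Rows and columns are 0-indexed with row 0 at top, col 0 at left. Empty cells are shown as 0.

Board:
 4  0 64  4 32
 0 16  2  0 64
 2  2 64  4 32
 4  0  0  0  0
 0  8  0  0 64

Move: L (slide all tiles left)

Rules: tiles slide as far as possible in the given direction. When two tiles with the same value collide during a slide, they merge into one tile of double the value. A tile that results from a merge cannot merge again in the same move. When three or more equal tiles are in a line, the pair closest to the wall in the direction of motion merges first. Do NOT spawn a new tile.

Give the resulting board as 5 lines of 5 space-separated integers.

Slide left:
row 0: [4, 0, 64, 4, 32] -> [4, 64, 4, 32, 0]
row 1: [0, 16, 2, 0, 64] -> [16, 2, 64, 0, 0]
row 2: [2, 2, 64, 4, 32] -> [4, 64, 4, 32, 0]
row 3: [4, 0, 0, 0, 0] -> [4, 0, 0, 0, 0]
row 4: [0, 8, 0, 0, 64] -> [8, 64, 0, 0, 0]

Answer:  4 64  4 32  0
16  2 64  0  0
 4 64  4 32  0
 4  0  0  0  0
 8 64  0  0  0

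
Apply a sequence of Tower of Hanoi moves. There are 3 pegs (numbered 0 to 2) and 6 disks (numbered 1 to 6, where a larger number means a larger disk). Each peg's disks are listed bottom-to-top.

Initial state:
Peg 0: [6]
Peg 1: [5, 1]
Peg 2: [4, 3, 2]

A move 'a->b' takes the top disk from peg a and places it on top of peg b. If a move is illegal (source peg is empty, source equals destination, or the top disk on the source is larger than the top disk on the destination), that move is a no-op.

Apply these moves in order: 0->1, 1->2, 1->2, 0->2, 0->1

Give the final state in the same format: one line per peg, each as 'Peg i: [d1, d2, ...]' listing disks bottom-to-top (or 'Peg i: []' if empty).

After move 1 (0->1):
Peg 0: [6]
Peg 1: [5, 1]
Peg 2: [4, 3, 2]

After move 2 (1->2):
Peg 0: [6]
Peg 1: [5]
Peg 2: [4, 3, 2, 1]

After move 3 (1->2):
Peg 0: [6]
Peg 1: [5]
Peg 2: [4, 3, 2, 1]

After move 4 (0->2):
Peg 0: [6]
Peg 1: [5]
Peg 2: [4, 3, 2, 1]

After move 5 (0->1):
Peg 0: [6]
Peg 1: [5]
Peg 2: [4, 3, 2, 1]

Answer: Peg 0: [6]
Peg 1: [5]
Peg 2: [4, 3, 2, 1]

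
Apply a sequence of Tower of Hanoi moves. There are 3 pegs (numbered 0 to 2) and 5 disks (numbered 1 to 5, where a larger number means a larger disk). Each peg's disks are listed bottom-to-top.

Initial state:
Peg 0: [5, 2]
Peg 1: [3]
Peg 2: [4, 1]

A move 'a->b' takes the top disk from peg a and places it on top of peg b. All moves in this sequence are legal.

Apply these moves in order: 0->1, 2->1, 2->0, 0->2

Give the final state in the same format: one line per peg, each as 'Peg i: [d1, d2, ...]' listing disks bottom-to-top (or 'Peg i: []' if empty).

Answer: Peg 0: [5]
Peg 1: [3, 2, 1]
Peg 2: [4]

Derivation:
After move 1 (0->1):
Peg 0: [5]
Peg 1: [3, 2]
Peg 2: [4, 1]

After move 2 (2->1):
Peg 0: [5]
Peg 1: [3, 2, 1]
Peg 2: [4]

After move 3 (2->0):
Peg 0: [5, 4]
Peg 1: [3, 2, 1]
Peg 2: []

After move 4 (0->2):
Peg 0: [5]
Peg 1: [3, 2, 1]
Peg 2: [4]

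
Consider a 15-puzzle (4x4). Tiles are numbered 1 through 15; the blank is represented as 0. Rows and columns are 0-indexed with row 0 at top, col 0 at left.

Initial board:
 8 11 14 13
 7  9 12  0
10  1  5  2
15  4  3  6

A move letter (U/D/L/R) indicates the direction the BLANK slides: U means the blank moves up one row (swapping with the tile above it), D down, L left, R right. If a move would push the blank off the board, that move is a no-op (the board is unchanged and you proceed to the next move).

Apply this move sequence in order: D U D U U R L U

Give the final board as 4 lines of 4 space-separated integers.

After move 1 (D):
 8 11 14 13
 7  9 12  2
10  1  5  0
15  4  3  6

After move 2 (U):
 8 11 14 13
 7  9 12  0
10  1  5  2
15  4  3  6

After move 3 (D):
 8 11 14 13
 7  9 12  2
10  1  5  0
15  4  3  6

After move 4 (U):
 8 11 14 13
 7  9 12  0
10  1  5  2
15  4  3  6

After move 5 (U):
 8 11 14  0
 7  9 12 13
10  1  5  2
15  4  3  6

After move 6 (R):
 8 11 14  0
 7  9 12 13
10  1  5  2
15  4  3  6

After move 7 (L):
 8 11  0 14
 7  9 12 13
10  1  5  2
15  4  3  6

After move 8 (U):
 8 11  0 14
 7  9 12 13
10  1  5  2
15  4  3  6

Answer:  8 11  0 14
 7  9 12 13
10  1  5  2
15  4  3  6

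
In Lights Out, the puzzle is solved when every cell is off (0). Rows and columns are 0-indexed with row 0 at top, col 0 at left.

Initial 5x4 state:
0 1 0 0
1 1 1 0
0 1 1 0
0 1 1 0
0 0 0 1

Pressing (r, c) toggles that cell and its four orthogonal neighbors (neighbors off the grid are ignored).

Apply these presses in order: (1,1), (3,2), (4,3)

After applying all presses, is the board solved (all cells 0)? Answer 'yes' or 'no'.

Answer: yes

Derivation:
After press 1 at (1,1):
0 0 0 0
0 0 0 0
0 0 1 0
0 1 1 0
0 0 0 1

After press 2 at (3,2):
0 0 0 0
0 0 0 0
0 0 0 0
0 0 0 1
0 0 1 1

After press 3 at (4,3):
0 0 0 0
0 0 0 0
0 0 0 0
0 0 0 0
0 0 0 0

Lights still on: 0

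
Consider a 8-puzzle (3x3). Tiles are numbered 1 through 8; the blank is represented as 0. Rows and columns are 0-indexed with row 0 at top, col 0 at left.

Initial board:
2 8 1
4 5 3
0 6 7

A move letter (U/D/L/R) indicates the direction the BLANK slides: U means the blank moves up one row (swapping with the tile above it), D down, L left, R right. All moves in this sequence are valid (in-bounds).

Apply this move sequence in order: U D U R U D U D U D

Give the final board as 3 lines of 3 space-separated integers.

Answer: 2 8 1
5 0 3
4 6 7

Derivation:
After move 1 (U):
2 8 1
0 5 3
4 6 7

After move 2 (D):
2 8 1
4 5 3
0 6 7

After move 3 (U):
2 8 1
0 5 3
4 6 7

After move 4 (R):
2 8 1
5 0 3
4 6 7

After move 5 (U):
2 0 1
5 8 3
4 6 7

After move 6 (D):
2 8 1
5 0 3
4 6 7

After move 7 (U):
2 0 1
5 8 3
4 6 7

After move 8 (D):
2 8 1
5 0 3
4 6 7

After move 9 (U):
2 0 1
5 8 3
4 6 7

After move 10 (D):
2 8 1
5 0 3
4 6 7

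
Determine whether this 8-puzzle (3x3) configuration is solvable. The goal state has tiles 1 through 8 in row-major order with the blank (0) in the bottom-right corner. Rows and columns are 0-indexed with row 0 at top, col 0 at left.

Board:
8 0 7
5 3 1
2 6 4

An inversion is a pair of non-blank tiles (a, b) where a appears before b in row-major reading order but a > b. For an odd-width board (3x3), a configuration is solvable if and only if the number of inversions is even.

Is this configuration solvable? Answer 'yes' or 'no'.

Inversions (pairs i<j in row-major order where tile[i] > tile[j] > 0): 20
20 is even, so the puzzle is solvable.

Answer: yes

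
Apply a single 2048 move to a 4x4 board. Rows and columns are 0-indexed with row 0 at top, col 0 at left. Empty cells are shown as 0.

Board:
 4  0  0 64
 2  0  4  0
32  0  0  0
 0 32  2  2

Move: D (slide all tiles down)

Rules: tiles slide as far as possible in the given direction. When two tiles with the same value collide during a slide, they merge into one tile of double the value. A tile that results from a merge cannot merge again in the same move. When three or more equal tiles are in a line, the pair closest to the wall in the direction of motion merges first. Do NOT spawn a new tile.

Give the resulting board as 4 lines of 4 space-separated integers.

Answer:  0  0  0  0
 4  0  0  0
 2  0  4 64
32 32  2  2

Derivation:
Slide down:
col 0: [4, 2, 32, 0] -> [0, 4, 2, 32]
col 1: [0, 0, 0, 32] -> [0, 0, 0, 32]
col 2: [0, 4, 0, 2] -> [0, 0, 4, 2]
col 3: [64, 0, 0, 2] -> [0, 0, 64, 2]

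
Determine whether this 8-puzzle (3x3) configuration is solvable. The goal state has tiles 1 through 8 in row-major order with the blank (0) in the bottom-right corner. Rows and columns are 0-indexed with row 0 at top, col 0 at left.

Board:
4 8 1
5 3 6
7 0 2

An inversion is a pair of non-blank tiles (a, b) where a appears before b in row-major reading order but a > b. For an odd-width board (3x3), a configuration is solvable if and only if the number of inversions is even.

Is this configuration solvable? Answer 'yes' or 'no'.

Inversions (pairs i<j in row-major order where tile[i] > tile[j] > 0): 14
14 is even, so the puzzle is solvable.

Answer: yes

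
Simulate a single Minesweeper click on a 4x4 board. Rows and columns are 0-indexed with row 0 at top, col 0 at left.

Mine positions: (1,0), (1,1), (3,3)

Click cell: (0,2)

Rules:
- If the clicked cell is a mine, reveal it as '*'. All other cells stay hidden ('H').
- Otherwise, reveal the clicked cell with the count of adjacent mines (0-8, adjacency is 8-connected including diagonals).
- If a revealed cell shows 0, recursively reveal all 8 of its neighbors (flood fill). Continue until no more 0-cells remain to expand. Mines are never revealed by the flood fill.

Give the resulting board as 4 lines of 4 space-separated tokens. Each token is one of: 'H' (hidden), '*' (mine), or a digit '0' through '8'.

H H 1 H
H H H H
H H H H
H H H H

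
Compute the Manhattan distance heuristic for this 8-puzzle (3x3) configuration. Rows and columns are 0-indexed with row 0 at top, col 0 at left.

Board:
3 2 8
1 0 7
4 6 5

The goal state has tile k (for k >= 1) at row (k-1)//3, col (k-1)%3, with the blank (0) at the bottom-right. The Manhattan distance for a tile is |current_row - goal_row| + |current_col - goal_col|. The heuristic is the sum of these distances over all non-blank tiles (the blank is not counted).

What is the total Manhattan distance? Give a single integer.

Answer: 14

Derivation:
Tile 3: (0,0)->(0,2) = 2
Tile 2: (0,1)->(0,1) = 0
Tile 8: (0,2)->(2,1) = 3
Tile 1: (1,0)->(0,0) = 1
Tile 7: (1,2)->(2,0) = 3
Tile 4: (2,0)->(1,0) = 1
Tile 6: (2,1)->(1,2) = 2
Tile 5: (2,2)->(1,1) = 2
Sum: 2 + 0 + 3 + 1 + 3 + 1 + 2 + 2 = 14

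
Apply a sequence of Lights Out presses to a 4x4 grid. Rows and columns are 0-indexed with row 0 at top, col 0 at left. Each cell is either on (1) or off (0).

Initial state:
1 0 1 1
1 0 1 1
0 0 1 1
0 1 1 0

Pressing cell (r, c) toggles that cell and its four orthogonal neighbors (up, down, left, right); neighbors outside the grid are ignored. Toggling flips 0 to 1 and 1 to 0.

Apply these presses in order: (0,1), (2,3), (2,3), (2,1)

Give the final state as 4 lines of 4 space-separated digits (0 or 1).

Answer: 0 1 0 1
1 0 1 1
1 1 0 1
0 0 1 0

Derivation:
After press 1 at (0,1):
0 1 0 1
1 1 1 1
0 0 1 1
0 1 1 0

After press 2 at (2,3):
0 1 0 1
1 1 1 0
0 0 0 0
0 1 1 1

After press 3 at (2,3):
0 1 0 1
1 1 1 1
0 0 1 1
0 1 1 0

After press 4 at (2,1):
0 1 0 1
1 0 1 1
1 1 0 1
0 0 1 0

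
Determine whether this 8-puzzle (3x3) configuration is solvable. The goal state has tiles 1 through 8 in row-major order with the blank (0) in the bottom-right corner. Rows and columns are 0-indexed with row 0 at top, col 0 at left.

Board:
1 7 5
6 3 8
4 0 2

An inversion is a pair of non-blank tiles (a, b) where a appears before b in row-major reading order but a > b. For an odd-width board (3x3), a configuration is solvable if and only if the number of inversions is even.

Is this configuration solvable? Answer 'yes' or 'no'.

Answer: no

Derivation:
Inversions (pairs i<j in row-major order where tile[i] > tile[j] > 0): 15
15 is odd, so the puzzle is not solvable.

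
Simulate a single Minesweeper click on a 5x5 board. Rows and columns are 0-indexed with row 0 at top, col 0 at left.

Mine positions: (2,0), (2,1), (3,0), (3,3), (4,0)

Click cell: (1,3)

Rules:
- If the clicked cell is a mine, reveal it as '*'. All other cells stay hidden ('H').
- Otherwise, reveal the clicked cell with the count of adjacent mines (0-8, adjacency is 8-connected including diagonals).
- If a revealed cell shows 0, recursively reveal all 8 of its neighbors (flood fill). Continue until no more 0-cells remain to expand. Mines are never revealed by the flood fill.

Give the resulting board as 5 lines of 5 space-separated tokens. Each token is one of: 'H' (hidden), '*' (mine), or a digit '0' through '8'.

0 0 0 0 0
2 2 1 0 0
H H 2 1 1
H H H H H
H H H H H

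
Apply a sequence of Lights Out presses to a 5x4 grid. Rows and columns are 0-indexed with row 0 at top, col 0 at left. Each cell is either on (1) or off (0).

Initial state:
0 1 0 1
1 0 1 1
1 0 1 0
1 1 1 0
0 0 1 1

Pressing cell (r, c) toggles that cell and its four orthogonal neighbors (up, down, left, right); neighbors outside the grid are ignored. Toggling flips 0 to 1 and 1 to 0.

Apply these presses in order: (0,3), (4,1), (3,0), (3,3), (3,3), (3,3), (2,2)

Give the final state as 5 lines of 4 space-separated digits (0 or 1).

After press 1 at (0,3):
0 1 1 0
1 0 1 0
1 0 1 0
1 1 1 0
0 0 1 1

After press 2 at (4,1):
0 1 1 0
1 0 1 0
1 0 1 0
1 0 1 0
1 1 0 1

After press 3 at (3,0):
0 1 1 0
1 0 1 0
0 0 1 0
0 1 1 0
0 1 0 1

After press 4 at (3,3):
0 1 1 0
1 0 1 0
0 0 1 1
0 1 0 1
0 1 0 0

After press 5 at (3,3):
0 1 1 0
1 0 1 0
0 0 1 0
0 1 1 0
0 1 0 1

After press 6 at (3,3):
0 1 1 0
1 0 1 0
0 0 1 1
0 1 0 1
0 1 0 0

After press 7 at (2,2):
0 1 1 0
1 0 0 0
0 1 0 0
0 1 1 1
0 1 0 0

Answer: 0 1 1 0
1 0 0 0
0 1 0 0
0 1 1 1
0 1 0 0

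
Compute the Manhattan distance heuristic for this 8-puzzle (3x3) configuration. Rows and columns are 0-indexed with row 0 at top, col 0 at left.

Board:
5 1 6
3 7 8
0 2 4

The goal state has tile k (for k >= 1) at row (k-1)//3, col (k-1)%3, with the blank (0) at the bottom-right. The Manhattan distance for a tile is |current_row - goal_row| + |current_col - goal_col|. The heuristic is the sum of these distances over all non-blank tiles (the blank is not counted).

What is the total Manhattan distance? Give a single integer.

Answer: 16

Derivation:
Tile 5: at (0,0), goal (1,1), distance |0-1|+|0-1| = 2
Tile 1: at (0,1), goal (0,0), distance |0-0|+|1-0| = 1
Tile 6: at (0,2), goal (1,2), distance |0-1|+|2-2| = 1
Tile 3: at (1,0), goal (0,2), distance |1-0|+|0-2| = 3
Tile 7: at (1,1), goal (2,0), distance |1-2|+|1-0| = 2
Tile 8: at (1,2), goal (2,1), distance |1-2|+|2-1| = 2
Tile 2: at (2,1), goal (0,1), distance |2-0|+|1-1| = 2
Tile 4: at (2,2), goal (1,0), distance |2-1|+|2-0| = 3
Sum: 2 + 1 + 1 + 3 + 2 + 2 + 2 + 3 = 16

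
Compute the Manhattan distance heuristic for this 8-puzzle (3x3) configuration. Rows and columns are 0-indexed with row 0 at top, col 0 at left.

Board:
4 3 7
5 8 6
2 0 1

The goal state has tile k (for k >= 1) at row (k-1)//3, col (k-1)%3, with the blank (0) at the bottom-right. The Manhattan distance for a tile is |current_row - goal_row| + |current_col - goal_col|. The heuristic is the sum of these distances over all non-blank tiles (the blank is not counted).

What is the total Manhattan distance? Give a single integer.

Tile 4: (0,0)->(1,0) = 1
Tile 3: (0,1)->(0,2) = 1
Tile 7: (0,2)->(2,0) = 4
Tile 5: (1,0)->(1,1) = 1
Tile 8: (1,1)->(2,1) = 1
Tile 6: (1,2)->(1,2) = 0
Tile 2: (2,0)->(0,1) = 3
Tile 1: (2,2)->(0,0) = 4
Sum: 1 + 1 + 4 + 1 + 1 + 0 + 3 + 4 = 15

Answer: 15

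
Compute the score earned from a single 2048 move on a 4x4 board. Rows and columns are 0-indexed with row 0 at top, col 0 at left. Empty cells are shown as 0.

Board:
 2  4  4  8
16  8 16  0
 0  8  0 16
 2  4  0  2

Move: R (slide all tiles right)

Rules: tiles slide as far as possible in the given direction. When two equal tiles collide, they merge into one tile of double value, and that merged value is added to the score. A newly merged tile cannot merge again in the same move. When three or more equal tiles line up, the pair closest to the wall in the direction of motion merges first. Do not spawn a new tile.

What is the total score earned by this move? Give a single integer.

Slide right:
row 0: [2, 4, 4, 8] -> [0, 2, 8, 8]  score +8 (running 8)
row 1: [16, 8, 16, 0] -> [0, 16, 8, 16]  score +0 (running 8)
row 2: [0, 8, 0, 16] -> [0, 0, 8, 16]  score +0 (running 8)
row 3: [2, 4, 0, 2] -> [0, 2, 4, 2]  score +0 (running 8)
Board after move:
 0  2  8  8
 0 16  8 16
 0  0  8 16
 0  2  4  2

Answer: 8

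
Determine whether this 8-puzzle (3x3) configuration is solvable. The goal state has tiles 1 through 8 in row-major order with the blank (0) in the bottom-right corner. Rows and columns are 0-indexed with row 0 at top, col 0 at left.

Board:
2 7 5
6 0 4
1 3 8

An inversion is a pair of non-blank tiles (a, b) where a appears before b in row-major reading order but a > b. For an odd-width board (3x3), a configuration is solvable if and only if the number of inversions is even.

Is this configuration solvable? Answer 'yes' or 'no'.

Answer: yes

Derivation:
Inversions (pairs i<j in row-major order where tile[i] > tile[j] > 0): 14
14 is even, so the puzzle is solvable.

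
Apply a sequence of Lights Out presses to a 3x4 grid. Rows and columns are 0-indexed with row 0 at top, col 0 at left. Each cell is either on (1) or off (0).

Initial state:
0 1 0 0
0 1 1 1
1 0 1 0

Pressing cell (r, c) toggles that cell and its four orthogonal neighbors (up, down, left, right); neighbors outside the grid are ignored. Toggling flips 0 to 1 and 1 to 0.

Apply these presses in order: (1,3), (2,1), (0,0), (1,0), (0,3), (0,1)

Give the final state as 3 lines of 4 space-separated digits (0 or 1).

Answer: 1 1 0 0
0 0 0 1
1 1 0 1

Derivation:
After press 1 at (1,3):
0 1 0 1
0 1 0 0
1 0 1 1

After press 2 at (2,1):
0 1 0 1
0 0 0 0
0 1 0 1

After press 3 at (0,0):
1 0 0 1
1 0 0 0
0 1 0 1

After press 4 at (1,0):
0 0 0 1
0 1 0 0
1 1 0 1

After press 5 at (0,3):
0 0 1 0
0 1 0 1
1 1 0 1

After press 6 at (0,1):
1 1 0 0
0 0 0 1
1 1 0 1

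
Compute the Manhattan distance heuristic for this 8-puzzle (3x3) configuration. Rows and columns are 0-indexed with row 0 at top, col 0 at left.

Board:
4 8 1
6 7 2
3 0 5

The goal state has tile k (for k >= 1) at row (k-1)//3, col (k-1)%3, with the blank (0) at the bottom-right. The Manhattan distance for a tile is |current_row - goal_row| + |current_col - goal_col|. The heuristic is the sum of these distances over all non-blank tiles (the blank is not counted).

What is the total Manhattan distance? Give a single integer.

Tile 4: (0,0)->(1,0) = 1
Tile 8: (0,1)->(2,1) = 2
Tile 1: (0,2)->(0,0) = 2
Tile 6: (1,0)->(1,2) = 2
Tile 7: (1,1)->(2,0) = 2
Tile 2: (1,2)->(0,1) = 2
Tile 3: (2,0)->(0,2) = 4
Tile 5: (2,2)->(1,1) = 2
Sum: 1 + 2 + 2 + 2 + 2 + 2 + 4 + 2 = 17

Answer: 17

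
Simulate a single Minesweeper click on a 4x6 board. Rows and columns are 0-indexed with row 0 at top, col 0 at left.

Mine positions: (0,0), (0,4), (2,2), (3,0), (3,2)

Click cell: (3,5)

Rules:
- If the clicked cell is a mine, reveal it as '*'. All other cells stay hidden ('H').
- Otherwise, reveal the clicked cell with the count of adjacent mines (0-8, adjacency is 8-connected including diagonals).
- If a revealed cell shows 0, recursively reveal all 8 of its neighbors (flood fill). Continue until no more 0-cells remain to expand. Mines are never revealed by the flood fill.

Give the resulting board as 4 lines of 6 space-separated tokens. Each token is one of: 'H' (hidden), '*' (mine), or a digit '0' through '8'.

H H H H H H
H H H 2 1 1
H H H 2 0 0
H H H 2 0 0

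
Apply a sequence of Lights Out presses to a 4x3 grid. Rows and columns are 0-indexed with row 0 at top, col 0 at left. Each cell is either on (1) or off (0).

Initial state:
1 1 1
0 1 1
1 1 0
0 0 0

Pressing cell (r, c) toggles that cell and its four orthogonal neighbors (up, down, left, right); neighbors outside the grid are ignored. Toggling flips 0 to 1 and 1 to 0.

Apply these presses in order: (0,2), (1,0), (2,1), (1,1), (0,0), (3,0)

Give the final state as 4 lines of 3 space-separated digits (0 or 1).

After press 1 at (0,2):
1 0 0
0 1 0
1 1 0
0 0 0

After press 2 at (1,0):
0 0 0
1 0 0
0 1 0
0 0 0

After press 3 at (2,1):
0 0 0
1 1 0
1 0 1
0 1 0

After press 4 at (1,1):
0 1 0
0 0 1
1 1 1
0 1 0

After press 5 at (0,0):
1 0 0
1 0 1
1 1 1
0 1 0

After press 6 at (3,0):
1 0 0
1 0 1
0 1 1
1 0 0

Answer: 1 0 0
1 0 1
0 1 1
1 0 0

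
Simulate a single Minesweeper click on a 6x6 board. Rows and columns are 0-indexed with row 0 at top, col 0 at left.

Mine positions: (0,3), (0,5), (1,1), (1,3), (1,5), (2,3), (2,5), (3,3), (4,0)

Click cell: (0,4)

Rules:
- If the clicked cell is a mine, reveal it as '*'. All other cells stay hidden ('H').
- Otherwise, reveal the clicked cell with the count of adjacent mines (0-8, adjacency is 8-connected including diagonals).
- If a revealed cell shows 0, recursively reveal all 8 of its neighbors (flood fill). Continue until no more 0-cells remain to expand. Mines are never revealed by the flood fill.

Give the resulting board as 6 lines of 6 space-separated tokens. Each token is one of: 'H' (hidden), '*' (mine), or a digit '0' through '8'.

H H H H 4 H
H H H H H H
H H H H H H
H H H H H H
H H H H H H
H H H H H H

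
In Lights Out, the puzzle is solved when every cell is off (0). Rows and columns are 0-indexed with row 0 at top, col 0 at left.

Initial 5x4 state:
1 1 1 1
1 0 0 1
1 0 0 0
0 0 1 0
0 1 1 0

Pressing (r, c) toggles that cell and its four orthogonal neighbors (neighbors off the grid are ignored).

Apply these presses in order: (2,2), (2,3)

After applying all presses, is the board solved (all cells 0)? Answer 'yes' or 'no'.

Answer: no

Derivation:
After press 1 at (2,2):
1 1 1 1
1 0 1 1
1 1 1 1
0 0 0 0
0 1 1 0

After press 2 at (2,3):
1 1 1 1
1 0 1 0
1 1 0 0
0 0 0 1
0 1 1 0

Lights still on: 11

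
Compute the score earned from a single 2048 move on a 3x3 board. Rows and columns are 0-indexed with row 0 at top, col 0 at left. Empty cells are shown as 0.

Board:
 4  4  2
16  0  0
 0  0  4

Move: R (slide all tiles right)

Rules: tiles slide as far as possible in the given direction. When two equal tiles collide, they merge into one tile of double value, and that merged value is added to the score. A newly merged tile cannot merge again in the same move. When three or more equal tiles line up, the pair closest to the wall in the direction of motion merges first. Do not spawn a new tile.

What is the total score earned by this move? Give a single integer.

Slide right:
row 0: [4, 4, 2] -> [0, 8, 2]  score +8 (running 8)
row 1: [16, 0, 0] -> [0, 0, 16]  score +0 (running 8)
row 2: [0, 0, 4] -> [0, 0, 4]  score +0 (running 8)
Board after move:
 0  8  2
 0  0 16
 0  0  4

Answer: 8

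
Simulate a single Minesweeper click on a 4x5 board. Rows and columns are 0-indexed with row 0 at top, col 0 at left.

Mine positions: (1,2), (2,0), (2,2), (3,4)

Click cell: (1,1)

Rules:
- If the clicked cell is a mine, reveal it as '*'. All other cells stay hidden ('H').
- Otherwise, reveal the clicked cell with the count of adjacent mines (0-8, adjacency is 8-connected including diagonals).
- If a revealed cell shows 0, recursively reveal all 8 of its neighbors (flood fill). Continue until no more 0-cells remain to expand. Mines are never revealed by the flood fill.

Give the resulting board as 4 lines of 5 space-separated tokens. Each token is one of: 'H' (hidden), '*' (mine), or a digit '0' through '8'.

H H H H H
H 3 H H H
H H H H H
H H H H H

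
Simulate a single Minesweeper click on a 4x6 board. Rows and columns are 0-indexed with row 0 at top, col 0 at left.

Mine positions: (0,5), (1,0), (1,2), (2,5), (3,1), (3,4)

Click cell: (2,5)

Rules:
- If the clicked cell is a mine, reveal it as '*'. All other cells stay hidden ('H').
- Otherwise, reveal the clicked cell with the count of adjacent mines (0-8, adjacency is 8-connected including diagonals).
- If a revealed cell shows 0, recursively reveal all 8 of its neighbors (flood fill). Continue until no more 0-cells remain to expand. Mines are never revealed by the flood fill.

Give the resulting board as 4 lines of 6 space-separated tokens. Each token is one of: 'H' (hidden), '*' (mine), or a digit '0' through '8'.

H H H H H H
H H H H H H
H H H H H *
H H H H H H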